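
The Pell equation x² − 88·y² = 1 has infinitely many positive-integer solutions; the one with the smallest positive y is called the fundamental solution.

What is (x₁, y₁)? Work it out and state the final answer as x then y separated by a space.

197 21

[9; 2,1,1,1,2,18] for √88; ℓ=6 ⇒ convergent index 5
a_0=9:  p_0=9·1+0=9,  q_0=9·0+1=1
a_1=2:  p_1=2·9+1=19,  q_1=2·1+0=2
a_2=1:  p_2=1·19+9=28,  q_2=1·2+1=3
a_3=1:  p_3=1·28+19=47,  q_3=1·3+2=5
a_4=1:  p_4=1·47+28=75,  q_4=1·5+3=8
a_5=2:  p_5=2·75+47=197,  q_5=2·8+5=21
→ (197, 21).  Check: 197²=38809, 88·21²=38808, difference 1.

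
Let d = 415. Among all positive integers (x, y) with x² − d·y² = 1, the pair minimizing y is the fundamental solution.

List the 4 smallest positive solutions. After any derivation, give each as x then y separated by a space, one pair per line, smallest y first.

[20; 2,1,2,4,6,…,1,2,40] for √415; ℓ=16 ⇒ convergent index 15
k=0  a_k=20  p_k/q_k = 20/1
…
k=3  a_k=2  p_k/q_k = 163/8
…
k=5  a_k=6  p_k/q_k = 4441/218
k=6  a_k=1  p_k/q_k = 5154/253
k=7  a_k=1  p_k/q_k = 9595/471
k=8  a_k=3  p_k/q_k = 33939/1666
…
k=12  a_k=4  p_k/q_k = 2110961/103623
…
k=14  a_k=1  p_k/q_k = 6841255/335824
k=15  a_k=2  p_k/q_k = 18412804/903849
(x₁, y₁) = (18412804, 903849);  18412804² − 415·903849² = 1 ✓
n=2: (18412804,903849)∘(18412804,903849) = (18412804·18412804+415·903849·903849, 18412804·903849+903849·18412804) = (678062702284831,33284788965192)
n=3: (678062702284831,33284788965192)∘(18412804,903849) = (18412804·678062702284831+415·903849·33284788965192, 18412804·33284788965192+903849·678062702284831) = (24970071273761872339444,1225732590794885332887)
n=4: (24970071273761872339444,1225732590794885332887)∘(18412804,903849) = (18412804·24970071273761872339444+415·903849·1225732590794885332887, 18412804·1225732590794885332887+903849·24970071273761872339444) = (919538056459614718055705397121,45138347901436822389057205104)

18412804 903849
678062702284831 33284788965192
24970071273761872339444 1225732590794885332887
919538056459614718055705397121 45138347901436822389057205104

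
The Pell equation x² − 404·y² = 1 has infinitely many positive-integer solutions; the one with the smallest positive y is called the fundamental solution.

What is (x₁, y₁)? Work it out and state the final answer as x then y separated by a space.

201 10

[20; 10,40] for √404; ℓ=2 ⇒ convergent index 1
a_0=20:  p_0=20·1+0=20,  q_0=20·0+1=1
a_1=10:  p_1=10·20+1=201,  q_1=10·1+0=10
fundamental: x₁=201, y₁=10  (since 40401 − 404·100 = 1)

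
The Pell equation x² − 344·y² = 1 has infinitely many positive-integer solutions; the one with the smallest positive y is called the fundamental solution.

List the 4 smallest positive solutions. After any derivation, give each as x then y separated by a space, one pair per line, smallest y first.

[18; 1,1,4,1,3,1,4,1,1,36] for √344; ℓ=10 ⇒ convergent index 9
step 0: (18, 1)  from 18·(1,0) + (0,1)
…
step 3: (167, 9)  from 4·(37,2) + (19,1)
…
step 5: (779, 42)  from 3·(204,11) + (167,9)
…
step 7: (4711, 254)  from 4·(983,53) + (779,42)
step 8: (5694, 307)  from 1·(4711,254) + (983,53)
step 9: (10405, 561)  from 1·(5694,307) + (4711,254)
fundamental: x₁=10405, y₁=561  (since 108264025 − 344·314721 = 1)
(10405+561√344)^2 = 216528049 + 11674410√344
(10405+561√344)^3 = 4505948689285 + 242944471539√344
(10405+561√344)^4 = 93768792007492801 + 5055674441052180√344

10405 561
216528049 11674410
4505948689285 242944471539
93768792007492801 5055674441052180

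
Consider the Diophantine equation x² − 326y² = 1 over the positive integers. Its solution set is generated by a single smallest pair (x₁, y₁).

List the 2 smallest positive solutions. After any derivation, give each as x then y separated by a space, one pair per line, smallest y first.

325 18
211249 11700

√326 = [18; 18,36, …], period ℓ=2 (even) → k=1
a_0=18:  p_0=18·1+0=18,  q_0=18·0+1=1
a_1=18:  p_1=18·18+1=325,  q_1=18·1+0=18
(x₁, y₁) = (325, 18);  325² − 326·18² = 1 ✓
(x_2, y_2) = (325·325 + 326·18·18, 325·18 + 18·325) = (211249, 11700)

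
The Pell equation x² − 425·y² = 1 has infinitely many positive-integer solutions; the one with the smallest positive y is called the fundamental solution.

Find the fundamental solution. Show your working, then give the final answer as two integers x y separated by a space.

d=425: √d = [20; 1,1,1,1,1,1,40] (ℓ=7, odd), read p_13/q_13
step 0: (20, 1)  from 20·(1,0) + (0,1)
step 1: (21, 1)  from 1·(20,1) + (1,0)
step 2: (41, 2)  from 1·(21,1) + (20,1)
…
step 6: (268, 13)  from 1·(165,8) + (103,5)
…
step 8: (11153, 541)  from 1·(10885,528) + (268,13)
…
step 11: (55229, 2679)  from 1·(33191,1610) + (22038,1069)
step 12: (88420, 4289)  from 1·(55229,2679) + (33191,1610)
step 13: (143649, 6968)  from 1·(88420,4289) + (55229,2679)
→ (143649, 6968).  Check: 143649²=20635035201, 425·6968²=20635035200, difference 1.

143649 6968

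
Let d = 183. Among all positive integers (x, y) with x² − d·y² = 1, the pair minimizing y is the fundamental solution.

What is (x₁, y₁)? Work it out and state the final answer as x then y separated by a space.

√183 → a₀=13, period (1,1,8,1,1,26); ℓ=6 even so k=5
k=0  a_k=13  p_k/q_k = 13/1
…
k=2  a_k=1  p_k/q_k = 27/2
…
k=4  a_k=1  p_k/q_k = 257/19
k=5  a_k=1  p_k/q_k = 487/36
fundamental: x₁=487, y₁=36  (since 237169 − 183·1296 = 1)

487 36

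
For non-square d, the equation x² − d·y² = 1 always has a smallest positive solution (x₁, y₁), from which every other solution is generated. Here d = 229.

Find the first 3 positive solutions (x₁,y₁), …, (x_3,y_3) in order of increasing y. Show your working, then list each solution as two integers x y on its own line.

[15; 7,1,1,7,30] for √229; ℓ=5 ⇒ convergent index 9
step 0: (15, 1)  from 15·(1,0) + (0,1)
…
step 3: (227, 15)  from 1·(121,8) + (106,7)
…
step 5: (51527, 3405)  from 30·(1710,113) + (227,15)
step 6: (362399, 23948)  from 7·(51527,3405) + (1710,113)
…
step 8: (776325, 51301)  from 1·(413926,27353) + (362399,23948)
step 9: (5848201, 386460)  from 7·(776325,51301) + (413926,27353)
fundamental: x₁=5848201, y₁=386460  (since 34201454936401 − 229·149351331600 = 1)
k=2:  x_2 = 5848201·5848201+229·386460·386460 = 68402909872801,  y_2 = 5848201·386460+386460·5848201 = 4520191516920
k=3:  x_3 = 5848201·68402909872801+229·386460·4520191516920 = 800067931842043513801,  y_3 = 5848201·4520191516920+386460·68402909872801 = 52869977098885735380

5848201 386460
68402909872801 4520191516920
800067931842043513801 52869977098885735380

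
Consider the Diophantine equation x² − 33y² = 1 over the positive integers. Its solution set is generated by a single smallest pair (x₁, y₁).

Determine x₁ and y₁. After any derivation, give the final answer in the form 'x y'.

[5; 1,2,1,10] for √33; ℓ=4 ⇒ convergent index 3
i=0: a=5 ⇒ p=5, q=1
…
i=2: a=2 ⇒ p=17, q=3
i=3: a=1 ⇒ p=23, q=4
fundamental: x₁=23, y₁=4  (since 529 − 33·16 = 1)

23 4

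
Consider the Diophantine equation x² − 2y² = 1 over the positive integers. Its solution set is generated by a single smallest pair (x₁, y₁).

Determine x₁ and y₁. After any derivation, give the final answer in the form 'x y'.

3 2

d=2: √d = [1; 2] (ℓ=1, odd), read p_1/q_1
step 0: (1, 1)  from 1·(1,0) + (0,1)
step 1: (3, 2)  from 2·(1,1) + (1,0)
fundamental: x₁=3, y₁=2  (since 9 − 2·4 = 1)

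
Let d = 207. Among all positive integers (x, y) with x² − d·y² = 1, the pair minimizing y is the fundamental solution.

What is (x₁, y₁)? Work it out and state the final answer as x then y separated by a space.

1151 80

√207 = [14; 2,1,1,2,1,1,2,28, …], period ℓ=8 (even) → k=7
k=0  a_k=14  p_k/q_k = 14/1
k=1  a_k=2  p_k/q_k = 29/2
k=2  a_k=1  p_k/q_k = 43/3
…
k=4  a_k=2  p_k/q_k = 187/13
k=5  a_k=1  p_k/q_k = 259/18
k=6  a_k=1  p_k/q_k = 446/31
k=7  a_k=2  p_k/q_k = 1151/80
(x₁, y₁) = (1151, 80);  1151² − 207·80² = 1 ✓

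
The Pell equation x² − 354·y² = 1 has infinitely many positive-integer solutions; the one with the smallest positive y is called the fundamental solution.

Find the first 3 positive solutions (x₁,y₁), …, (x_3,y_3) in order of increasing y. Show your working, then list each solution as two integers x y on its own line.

258065 13716
133195088449 7079239080
68745981000924305 3653807666346684

[18; 1,4,2,2,18,2,2,4,1,36] for √354; ℓ=10 ⇒ convergent index 9
i=0: a=18 ⇒ p=18, q=1
i=1: a=1 ⇒ p=19, q=1
i=2: a=4 ⇒ p=94, q=5
i=3: a=2 ⇒ p=207, q=11
…
i=5: a=18 ⇒ p=9351, q=497
i=6: a=2 ⇒ p=19210, q=1021
i=7: a=2 ⇒ p=47771, q=2539
i=8: a=4 ⇒ p=210294, q=11177
i=9: a=1 ⇒ p=258065, q=13716
fundamental: x₁=258065, y₁=13716  (since 66597544225 − 354·188128656 = 1)
n=2: (258065,13716)∘(258065,13716) = (258065·258065+354·13716·13716, 258065·13716+13716·258065) = (133195088449,7079239080)
n=3: (133195088449,7079239080)∘(258065,13716) = (258065·133195088449+354·13716·7079239080, 258065·7079239080+13716·133195088449) = (68745981000924305,3653807666346684)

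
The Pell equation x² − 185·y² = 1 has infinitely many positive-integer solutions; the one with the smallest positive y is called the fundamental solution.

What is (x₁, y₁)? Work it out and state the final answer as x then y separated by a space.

9249 680

√185 = [13; 1,1,1,1,26, …], period ℓ=5 (odd) → k=9
i=0: a=13 ⇒ p=13, q=1
i=1: a=1 ⇒ p=14, q=1
…
i=3: a=1 ⇒ p=41, q=3
…
i=5: a=26 ⇒ p=1809, q=133
i=6: a=1 ⇒ p=1877, q=138
…
i=8: a=1 ⇒ p=5563, q=409
i=9: a=1 ⇒ p=9249, q=680
→ (9249, 680).  Check: 9249²=85544001, 185·680²=85544000, difference 1.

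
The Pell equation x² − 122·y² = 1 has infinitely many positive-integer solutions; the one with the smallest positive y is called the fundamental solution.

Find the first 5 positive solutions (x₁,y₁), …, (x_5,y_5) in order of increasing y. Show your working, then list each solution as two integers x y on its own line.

243 22
118097 10692
57394899 5196290
27893802817 2525386248
13556330774163 1227332520238

d=122: √d = [11; 22] (ℓ=1, odd), read p_1/q_1
a_0=11:  p_0=11·1+0=11,  q_0=11·0+1=1
a_1=22:  p_1=22·11+1=243,  q_1=22·1+0=22
→ (243, 22).  Check: 243²=59049, 122·22²=59048, difference 1.
n=2: (243,22)∘(243,22) = (243·243+122·22·22, 243·22+22·243) = (118097,10692)
n=3: (118097,10692)∘(243,22) = (243·118097+122·22·10692, 243·10692+22·118097) = (57394899,5196290)
n=4: (57394899,5196290)∘(243,22) = (243·57394899+122·22·5196290, 243·5196290+22·57394899) = (27893802817,2525386248)
n=5: (27893802817,2525386248)∘(243,22) = (243·27893802817+122·22·2525386248, 243·2525386248+22·27893802817) = (13556330774163,1227332520238)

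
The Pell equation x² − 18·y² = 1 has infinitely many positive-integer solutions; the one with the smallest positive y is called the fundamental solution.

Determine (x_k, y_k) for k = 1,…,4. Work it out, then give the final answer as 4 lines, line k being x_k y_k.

√18 = [4; 4,8, …], period ℓ=2 (even) → k=1
i=0: a=4 ⇒ p=4, q=1
i=1: a=4 ⇒ p=17, q=4
(x₁, y₁) = (17, 4);  17² − 18·4² = 1 ✓
n=2: (17,4)∘(17,4) = (17·17+18·4·4, 17·4+4·17) = (577,136)
n=3: (577,136)∘(17,4) = (17·577+18·4·136, 17·136+4·577) = (19601,4620)
n=4: (19601,4620)∘(17,4) = (17·19601+18·4·4620, 17·4620+4·19601) = (665857,156944)

17 4
577 136
19601 4620
665857 156944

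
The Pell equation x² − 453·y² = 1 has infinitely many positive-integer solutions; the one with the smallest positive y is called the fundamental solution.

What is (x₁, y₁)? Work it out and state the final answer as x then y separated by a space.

1653751 77700

d=453: √d = [21; 3,1,1,10,14,10,1,1,3,42] (ℓ=10, even), read p_9/q_9
step 0: (21, 1)  from 21·(1,0) + (0,1)
…
step 2: (85, 4)  from 1·(64,3) + (21,1)
…
step 4: (1575, 74)  from 10·(149,7) + (85,4)
step 5: (22199, 1043)  from 14·(1575,74) + (149,7)
step 6: (223565, 10504)  from 10·(22199,1043) + (1575,74)
step 7: (245764, 11547)  from 1·(223565,10504) + (22199,1043)
step 8: (469329, 22051)  from 1·(245764,11547) + (223565,10504)
step 9: (1653751, 77700)  from 3·(469329,22051) + (245764,11547)
fundamental: x₁=1653751, y₁=77700  (since 2734892370001 − 453·6037290000 = 1)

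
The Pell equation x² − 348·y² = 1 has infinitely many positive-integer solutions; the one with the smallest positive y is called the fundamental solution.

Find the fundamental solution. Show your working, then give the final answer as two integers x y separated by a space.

1567 84

[18; 1,1,1,8,1,1,1,36] for √348; ℓ=8 ⇒ convergent index 7
k=0  a_k=18  p_k/q_k = 18/1
k=1  a_k=1  p_k/q_k = 19/1
k=2  a_k=1  p_k/q_k = 37/2
k=3  a_k=1  p_k/q_k = 56/3
…
k=5  a_k=1  p_k/q_k = 541/29
k=6  a_k=1  p_k/q_k = 1026/55
k=7  a_k=1  p_k/q_k = 1567/84
fundamental: x₁=1567, y₁=84  (since 2455489 − 348·7056 = 1)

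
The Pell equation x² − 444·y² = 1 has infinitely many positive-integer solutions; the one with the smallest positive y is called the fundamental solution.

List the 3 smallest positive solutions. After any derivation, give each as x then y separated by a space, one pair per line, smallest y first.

295 14
174049 8260
102688615 4873386

√444 = [21; 14,42, …], period ℓ=2 (even) → k=1
step 0: (21, 1)  from 21·(1,0) + (0,1)
step 1: (295, 14)  from 14·(21,1) + (1,0)
→ (295, 14).  Check: 295²=87025, 444·14²=87024, difference 1.
k=2:  x_2 = 295·295+444·14·14 = 174049,  y_2 = 295·14+14·295 = 8260
k=3:  x_3 = 295·174049+444·14·8260 = 102688615,  y_3 = 295·8260+14·174049 = 4873386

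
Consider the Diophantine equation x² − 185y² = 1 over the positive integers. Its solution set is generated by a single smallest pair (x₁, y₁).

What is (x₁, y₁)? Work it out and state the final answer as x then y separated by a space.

9249 680

√185 → a₀=13, period (1,1,1,1,26); ℓ=5 odd so k=9
k=0  a_k=13  p_k/q_k = 13/1
…
k=3  a_k=1  p_k/q_k = 41/3
…
k=7  a_k=1  p_k/q_k = 3686/271
k=8  a_k=1  p_k/q_k = 5563/409
k=9  a_k=1  p_k/q_k = 9249/680
→ (9249, 680).  Check: 9249²=85544001, 185·680²=85544000, difference 1.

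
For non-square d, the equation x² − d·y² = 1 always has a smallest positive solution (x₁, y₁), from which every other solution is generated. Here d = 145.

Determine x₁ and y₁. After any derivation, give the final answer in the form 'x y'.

289 24

[12; 24] for √145; ℓ=1 ⇒ convergent index 1
k=0  a_k=12  p_k/q_k = 12/1
k=1  a_k=24  p_k/q_k = 289/24
→ (289, 24).  Check: 289²=83521, 145·24²=83520, difference 1.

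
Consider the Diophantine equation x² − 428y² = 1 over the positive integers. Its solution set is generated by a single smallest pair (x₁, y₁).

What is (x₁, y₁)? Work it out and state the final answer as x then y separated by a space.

1850887 89466

√428 = [20; 1,2,4,1,5,10,5,1,4,2,1,40, …], period ℓ=12 (even) → k=11
i=0: a=20 ⇒ p=20, q=1
…
i=10: a=2 ⇒ p=1273708, q=61567
i=11: a=1 ⇒ p=1850887, q=89466
(x₁, y₁) = (1850887, 89466);  1850887² − 428·89466² = 1 ✓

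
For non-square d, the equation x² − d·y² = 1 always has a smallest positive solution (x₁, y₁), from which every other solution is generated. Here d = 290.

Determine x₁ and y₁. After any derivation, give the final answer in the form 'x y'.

d=290: √d = [17; 34] (ℓ=1, odd), read p_1/q_1
step 0: (17, 1)  from 17·(1,0) + (0,1)
step 1: (579, 34)  from 34·(17,1) + (1,0)
→ (579, 34).  Check: 579²=335241, 290·34²=335240, difference 1.

579 34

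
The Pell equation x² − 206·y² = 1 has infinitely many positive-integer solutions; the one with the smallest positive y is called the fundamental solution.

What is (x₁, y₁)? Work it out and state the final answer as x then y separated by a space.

√206 = [14; 2,1,5,14,5,1,2,28, …], period ℓ=8 (even) → k=7
a_0=14:  p_0=14·1+0=14,  q_0=14·0+1=1
…
a_6=1:  p_6=1·17539+3459=20998,  q_6=1·1222+241=1463
a_7=2:  p_7=2·20998+17539=59535,  q_7=2·1463+1222=4148
(x₁, y₁) = (59535, 4148);  59535² − 206·4148² = 1 ✓

59535 4148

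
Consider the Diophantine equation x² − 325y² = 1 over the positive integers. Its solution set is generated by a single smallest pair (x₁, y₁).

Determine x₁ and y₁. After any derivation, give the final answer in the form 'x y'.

[18; 36] for √325; ℓ=1 ⇒ convergent index 1
a_0=18:  p_0=18·1+0=18,  q_0=18·0+1=1
a_1=36:  p_1=36·18+1=649,  q_1=36·1+0=36
(x₁, y₁) = (649, 36);  649² − 325·36² = 1 ✓

649 36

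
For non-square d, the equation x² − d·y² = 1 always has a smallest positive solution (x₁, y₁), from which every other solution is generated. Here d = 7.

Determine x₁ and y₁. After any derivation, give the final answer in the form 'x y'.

8 3

d=7: √d = [2; 1,1,1,4] (ℓ=4, even), read p_3/q_3
step 0: (2, 1)  from 2·(1,0) + (0,1)
step 1: (3, 1)  from 1·(2,1) + (1,0)
step 2: (5, 2)  from 1·(3,1) + (2,1)
step 3: (8, 3)  from 1·(5,2) + (3,1)
→ (8, 3).  Check: 8²=64, 7·3²=63, difference 1.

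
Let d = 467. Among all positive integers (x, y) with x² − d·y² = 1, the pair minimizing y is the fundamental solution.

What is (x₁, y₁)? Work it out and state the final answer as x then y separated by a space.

1625626 75225

d=467: √d = [21; 1,1,1,1,3,…,1,1,42] (ℓ=14, even), read p_13/q_13
i=0: a=21 ⇒ p=21, q=1
…
i=2: a=1 ⇒ p=43, q=2
i=3: a=1 ⇒ p=65, q=3
…
i=6: a=3 ⇒ p=1275, q=59
i=7: a=21 ⇒ p=27164, q=1257
…
i=10: a=1 ⇒ p=358232, q=16577
…
i=12: a=1 ⇒ p=991929, q=45901
i=13: a=1 ⇒ p=1625626, q=75225
→ (1625626, 75225).  Check: 1625626²=2642659891876, 467·75225²=2642659891875, difference 1.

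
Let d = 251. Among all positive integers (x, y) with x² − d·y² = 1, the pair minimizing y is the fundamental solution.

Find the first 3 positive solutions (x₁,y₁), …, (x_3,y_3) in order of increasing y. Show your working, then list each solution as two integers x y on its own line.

3674890 231957
27009633024199 1704832919460
198514860608593651330 12530146894788486843

√251 → a₀=15, period (1,5,2,1,2,…,5,1,30); ℓ=14 even so k=13
i=0: a=15 ⇒ p=15, q=1
i=1: a=1 ⇒ p=16, q=1
…
i=3: a=2 ⇒ p=206, q=13
…
i=5: a=2 ⇒ p=808, q=51
i=6: a=2 ⇒ p=1917, q=121
…
i=8: a=2 ⇒ p=61043, q=3853
i=9: a=2 ⇒ p=151649, q=9572
i=10: a=1 ⇒ p=212692, q=13425
i=11: a=2 ⇒ p=577033, q=36422
i=12: a=5 ⇒ p=3097857, q=195535
i=13: a=1 ⇒ p=3674890, q=231957
→ (3674890, 231957).  Check: 3674890²=13504816512100, 251·231957²=13504816512099, difference 1.
(x_2, y_2) = (3674890·3674890 + 251·231957·231957, 3674890·231957 + 231957·3674890) = (27009633024199, 1704832919460)
(x_3, y_3) = (3674890·27009633024199 + 251·231957·1704832919460, 3674890·1704832919460 + 231957·27009633024199) = (198514860608593651330, 12530146894788486843)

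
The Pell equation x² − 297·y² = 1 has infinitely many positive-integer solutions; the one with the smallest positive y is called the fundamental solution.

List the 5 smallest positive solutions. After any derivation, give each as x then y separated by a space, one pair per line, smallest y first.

d=297: √d = [17; 4,3,1,1,2,1,1,3,4,34] (ℓ=10, even), read p_9/q_9
i=0: a=17 ⇒ p=17, q=1
…
i=2: a=3 ⇒ p=224, q=13
…
i=8: a=3 ⇒ p=11357, q=659
i=9: a=4 ⇒ p=48599, q=2820
fundamental: x₁=48599, y₁=2820  (since 2361862801 − 297·7952400 = 1)
n=2: (48599,2820)∘(48599,2820) = (48599·48599+297·2820·2820, 48599·2820+2820·48599) = (4723725601,274098360)
n=3: (4723725601,274098360)∘(48599,2820) = (48599·4723725601+297·2820·274098360, 48599·274098360+2820·4723725601) = (459136680917399,26641812392460)
n=4: (459136680917399,26641812392460)∘(48599,2820) = (48599·459136680917399+297·2820·26641812392460, 48599·26641812392460+2820·459136680917399) = (44627167107085622401,2589530880648228720)
n=5: (44627167107085622401,2589530880648228720)∘(48599,2820) = (48599·44627167107085622401+297·2820·2589530880648228720, 48599·2589530880648228720+2820·44627167107085622401) = (4337671388015371645214999,251697222510604722734100)

48599 2820
4723725601 274098360
459136680917399 26641812392460
44627167107085622401 2589530880648228720
4337671388015371645214999 251697222510604722734100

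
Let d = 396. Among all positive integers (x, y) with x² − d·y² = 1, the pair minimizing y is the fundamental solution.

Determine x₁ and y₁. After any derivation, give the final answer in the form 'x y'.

√396 = [19; 1,8,1,38, …], period ℓ=4 (even) → k=3
step 0: (19, 1)  from 19·(1,0) + (0,1)
step 1: (20, 1)  from 1·(19,1) + (1,0)
step 2: (179, 9)  from 8·(20,1) + (19,1)
step 3: (199, 10)  from 1·(179,9) + (20,1)
fundamental: x₁=199, y₁=10  (since 39601 − 396·100 = 1)

199 10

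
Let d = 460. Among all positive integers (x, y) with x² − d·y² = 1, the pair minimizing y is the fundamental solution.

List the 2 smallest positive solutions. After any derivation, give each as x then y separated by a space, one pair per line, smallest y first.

√460 = [21; 2,4,3,1,2,10,2,1,3,4,2,42, …], period ℓ=12 (even) → k=11
a_0=21:  p_0=21·1+0=21,  q_0=21·0+1=1
…
a_4=1:  p_4=1·622+193=815,  q_4=1·29+9=38
a_5=2:  p_5=2·815+622=2252,  q_5=2·38+29=105
a_6=10:  p_6=10·2252+815=23335,  q_6=10·105+38=1088
a_7=2:  p_7=2·23335+2252=48922,  q_7=2·1088+105=2281
a_8=1:  p_8=1·48922+23335=72257,  q_8=1·2281+1088=3369
…
a_10=4:  p_10=4·265693+72257=1135029,  q_10=4·12388+3369=52921
a_11=2:  p_11=2·1135029+265693=2535751,  q_11=2·52921+12388=118230
→ (2535751, 118230).  Check: 2535751²=6430033134001, 460·118230²=6430033134000, difference 1.
k=2:  x_2 = 2535751·2535751+460·118230·118230 = 12860066268001,  y_2 = 2535751·118230+118230·2535751 = 599603681460

2535751 118230
12860066268001 599603681460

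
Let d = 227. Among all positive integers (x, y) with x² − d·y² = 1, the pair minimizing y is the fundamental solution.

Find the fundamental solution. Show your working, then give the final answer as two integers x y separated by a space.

√227 = [15; 15,30, …], period ℓ=2 (even) → k=1
a_0=15:  p_0=15·1+0=15,  q_0=15·0+1=1
a_1=15:  p_1=15·15+1=226,  q_1=15·1+0=15
→ (226, 15).  Check: 226²=51076, 227·15²=51075, difference 1.

226 15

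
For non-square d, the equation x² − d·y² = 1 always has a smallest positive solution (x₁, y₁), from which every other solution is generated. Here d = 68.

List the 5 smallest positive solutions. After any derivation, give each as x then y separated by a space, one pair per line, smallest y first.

33 4
2177 264
143649 17420
9478657 1149456
625447713 75846676

[8; 4,16] for √68; ℓ=2 ⇒ convergent index 1
step 0: (8, 1)  from 8·(1,0) + (0,1)
step 1: (33, 4)  from 4·(8,1) + (1,0)
(x₁, y₁) = (33, 4);  33² − 68·4² = 1 ✓
(x_2, y_2) = (33·33 + 68·4·4, 33·4 + 4·33) = (2177, 264)
(x_3, y_3) = (33·2177 + 68·4·264, 33·264 + 4·2177) = (143649, 17420)
(x_4, y_4) = (33·143649 + 68·4·17420, 33·17420 + 4·143649) = (9478657, 1149456)
(x_5, y_5) = (33·9478657 + 68·4·1149456, 33·1149456 + 4·9478657) = (625447713, 75846676)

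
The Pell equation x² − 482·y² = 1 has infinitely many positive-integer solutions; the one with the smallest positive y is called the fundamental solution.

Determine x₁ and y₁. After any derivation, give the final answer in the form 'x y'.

483 22

√482 = [21; 1,20,1,42, …], period ℓ=4 (even) → k=3
a_0=21:  p_0=21·1+0=21,  q_0=21·0+1=1
…
a_2=20:  p_2=20·22+21=461,  q_2=20·1+1=21
a_3=1:  p_3=1·461+22=483,  q_3=1·21+1=22
→ (483, 22).  Check: 483²=233289, 482·22²=233288, difference 1.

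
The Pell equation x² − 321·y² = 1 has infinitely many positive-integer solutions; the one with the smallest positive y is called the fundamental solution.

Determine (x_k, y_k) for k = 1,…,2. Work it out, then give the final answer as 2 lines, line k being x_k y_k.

215 12
92449 5160

√321 = [17; 1,10,1,34, …], period ℓ=4 (even) → k=3
step 0: (17, 1)  from 17·(1,0) + (0,1)
step 1: (18, 1)  from 1·(17,1) + (1,0)
step 2: (197, 11)  from 10·(18,1) + (17,1)
step 3: (215, 12)  from 1·(197,11) + (18,1)
→ (215, 12).  Check: 215²=46225, 321·12²=46224, difference 1.
n=2: (215,12)∘(215,12) = (215·215+321·12·12, 215·12+12·215) = (92449,5160)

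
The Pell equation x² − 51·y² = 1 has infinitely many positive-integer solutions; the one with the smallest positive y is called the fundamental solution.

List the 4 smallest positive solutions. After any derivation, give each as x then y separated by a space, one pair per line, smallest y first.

√51 = [7; 7,14, …], period ℓ=2 (even) → k=1
step 0: (7, 1)  from 7·(1,0) + (0,1)
step 1: (50, 7)  from 7·(7,1) + (1,0)
fundamental: x₁=50, y₁=7  (since 2500 − 51·49 = 1)
(x_2, y_2) = (50·50 + 51·7·7, 50·7 + 7·50) = (4999, 700)
(x_3, y_3) = (50·4999 + 51·7·700, 50·700 + 7·4999) = (499850, 69993)
(x_4, y_4) = (50·499850 + 51·7·69993, 50·69993 + 7·499850) = (49980001, 6998600)

50 7
4999 700
499850 69993
49980001 6998600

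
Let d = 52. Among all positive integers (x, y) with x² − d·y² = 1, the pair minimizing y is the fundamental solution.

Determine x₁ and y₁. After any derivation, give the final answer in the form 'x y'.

649 90

d=52: √d = [7; 4,1,2,1,4,14] (ℓ=6, even), read p_5/q_5
k=0  a_k=7  p_k/q_k = 7/1
…
k=3  a_k=2  p_k/q_k = 101/14
k=4  a_k=1  p_k/q_k = 137/19
k=5  a_k=4  p_k/q_k = 649/90
→ (649, 90).  Check: 649²=421201, 52·90²=421200, difference 1.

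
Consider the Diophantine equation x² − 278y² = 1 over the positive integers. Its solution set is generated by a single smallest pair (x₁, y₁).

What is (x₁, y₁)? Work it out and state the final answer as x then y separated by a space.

2501 150

d=278: √d = [16; 1,2,16,2,1,32] (ℓ=6, even), read p_5/q_5
k=0  a_k=16  p_k/q_k = 16/1
k=1  a_k=1  p_k/q_k = 17/1
…
k=4  a_k=2  p_k/q_k = 1684/101
k=5  a_k=1  p_k/q_k = 2501/150
(x₁, y₁) = (2501, 150);  2501² − 278·150² = 1 ✓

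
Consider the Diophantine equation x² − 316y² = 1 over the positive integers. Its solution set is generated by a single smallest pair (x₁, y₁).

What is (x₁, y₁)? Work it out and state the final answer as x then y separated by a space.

12799 720

√316 → a₀=17, period (1,3,2,8,2,3,1,34); ℓ=8 even so k=7
k=0  a_k=17  p_k/q_k = 17/1
k=1  a_k=1  p_k/q_k = 18/1
k=2  a_k=3  p_k/q_k = 71/4
k=3  a_k=2  p_k/q_k = 160/9
k=4  a_k=8  p_k/q_k = 1351/76
k=5  a_k=2  p_k/q_k = 2862/161
k=6  a_k=3  p_k/q_k = 9937/559
k=7  a_k=1  p_k/q_k = 12799/720
fundamental: x₁=12799, y₁=720  (since 163814401 − 316·518400 = 1)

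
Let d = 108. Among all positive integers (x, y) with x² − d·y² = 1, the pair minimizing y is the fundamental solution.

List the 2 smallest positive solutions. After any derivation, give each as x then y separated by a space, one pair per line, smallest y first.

d=108: √d = [10; 2,1,1,4,1,1,2,20] (ℓ=8, even), read p_7/q_7
step 0: (10, 1)  from 10·(1,0) + (0,1)
…
step 3: (52, 5)  from 1·(31,3) + (21,2)
…
step 5: (291, 28)  from 1·(239,23) + (52,5)
step 6: (530, 51)  from 1·(291,28) + (239,23)
step 7: (1351, 130)  from 2·(530,51) + (291,28)
→ (1351, 130).  Check: 1351²=1825201, 108·130²=1825200, difference 1.
(x_2, y_2) = (1351·1351 + 108·130·130, 1351·130 + 130·1351) = (3650401, 351260)

1351 130
3650401 351260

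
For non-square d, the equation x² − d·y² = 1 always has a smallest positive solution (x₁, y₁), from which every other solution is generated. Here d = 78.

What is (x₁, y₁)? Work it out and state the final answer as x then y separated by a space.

√78 → a₀=8, period (1,4,1,16); ℓ=4 even so k=3
step 0: (8, 1)  from 8·(1,0) + (0,1)
step 1: (9, 1)  from 1·(8,1) + (1,0)
step 2: (44, 5)  from 4·(9,1) + (8,1)
step 3: (53, 6)  from 1·(44,5) + (9,1)
→ (53, 6).  Check: 53²=2809, 78·6²=2808, difference 1.

53 6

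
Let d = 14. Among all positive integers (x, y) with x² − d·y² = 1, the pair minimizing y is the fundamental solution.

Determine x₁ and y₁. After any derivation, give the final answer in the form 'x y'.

15 4

d=14: √d = [3; 1,2,1,6] (ℓ=4, even), read p_3/q_3
i=0: a=3 ⇒ p=3, q=1
…
i=2: a=2 ⇒ p=11, q=3
i=3: a=1 ⇒ p=15, q=4
→ (15, 4).  Check: 15²=225, 14·4²=224, difference 1.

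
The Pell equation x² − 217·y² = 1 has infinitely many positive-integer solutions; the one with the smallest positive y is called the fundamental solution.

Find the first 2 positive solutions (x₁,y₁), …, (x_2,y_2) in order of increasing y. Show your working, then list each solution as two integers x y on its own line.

3844063 260952
29553640695937 2006231855952

√217 = [14; 1,2,1,2,1,…,2,1,28, …], period ℓ=16 (even) → k=15
step 0: (14, 1)  from 14·(1,0) + (0,1)
…
step 5: (221, 15)  from 1·(162,11) + (59,4)
…
step 7: (3668, 249)  from 9·(383,26) + (221,15)
step 8: (15055, 1022)  from 4·(3668,249) + (383,26)
step 9: (139163, 9447)  from 9·(15055,1022) + (3668,249)
…
step 14: (2809702, 190735)  from 2·(1034361,70217) + (740980,50301)
step 15: (3844063, 260952)  from 1·(2809702,190735) + (1034361,70217)
(x₁, y₁) = (3844063, 260952);  3844063² − 217·260952² = 1 ✓
n=2: (3844063,260952)∘(3844063,260952) = (3844063·3844063+217·260952·260952, 3844063·260952+260952·3844063) = (29553640695937,2006231855952)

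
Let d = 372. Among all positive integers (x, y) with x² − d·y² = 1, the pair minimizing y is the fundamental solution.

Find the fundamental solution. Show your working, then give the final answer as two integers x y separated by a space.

d=372: √d = [19; 3,2,12,2,3,38] (ℓ=6, even), read p_5/q_5
k=0  a_k=19  p_k/q_k = 19/1
k=1  a_k=3  p_k/q_k = 58/3
k=2  a_k=2  p_k/q_k = 135/7
k=3  a_k=12  p_k/q_k = 1678/87
k=4  a_k=2  p_k/q_k = 3491/181
k=5  a_k=3  p_k/q_k = 12151/630
(x₁, y₁) = (12151, 630);  12151² − 372·630² = 1 ✓

12151 630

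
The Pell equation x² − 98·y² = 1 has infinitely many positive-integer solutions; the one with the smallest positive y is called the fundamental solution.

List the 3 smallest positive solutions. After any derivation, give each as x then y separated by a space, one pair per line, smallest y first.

d=98: √d = [9; 1,8,1,18] (ℓ=4, even), read p_3/q_3
k=0  a_k=9  p_k/q_k = 9/1
…
k=2  a_k=8  p_k/q_k = 89/9
k=3  a_k=1  p_k/q_k = 99/10
fundamental: x₁=99, y₁=10  (since 9801 − 98·100 = 1)
k=2:  x_2 = 99·99+98·10·10 = 19601,  y_2 = 99·10+10·99 = 1980
k=3:  x_3 = 99·19601+98·10·1980 = 3880899,  y_3 = 99·1980+10·19601 = 392030

99 10
19601 1980
3880899 392030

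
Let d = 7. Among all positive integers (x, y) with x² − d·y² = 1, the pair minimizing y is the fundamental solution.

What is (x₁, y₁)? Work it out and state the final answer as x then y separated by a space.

8 3

√7 = [2; 1,1,1,4, …], period ℓ=4 (even) → k=3
step 0: (2, 1)  from 2·(1,0) + (0,1)
step 1: (3, 1)  from 1·(2,1) + (1,0)
step 2: (5, 2)  from 1·(3,1) + (2,1)
step 3: (8, 3)  from 1·(5,2) + (3,1)
(x₁, y₁) = (8, 3);  8² − 7·3² = 1 ✓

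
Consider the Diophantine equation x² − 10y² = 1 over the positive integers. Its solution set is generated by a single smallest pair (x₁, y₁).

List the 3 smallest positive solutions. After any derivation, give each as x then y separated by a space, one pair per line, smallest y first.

d=10: √d = [3; 6] (ℓ=1, odd), read p_1/q_1
a_0=3:  p_0=3·1+0=3,  q_0=3·0+1=1
a_1=6:  p_1=6·3+1=19,  q_1=6·1+0=6
(x₁, y₁) = (19, 6);  19² − 10·6² = 1 ✓
n=2: (19,6)∘(19,6) = (19·19+10·6·6, 19·6+6·19) = (721,228)
n=3: (721,228)∘(19,6) = (19·721+10·6·228, 19·228+6·721) = (27379,8658)

19 6
721 228
27379 8658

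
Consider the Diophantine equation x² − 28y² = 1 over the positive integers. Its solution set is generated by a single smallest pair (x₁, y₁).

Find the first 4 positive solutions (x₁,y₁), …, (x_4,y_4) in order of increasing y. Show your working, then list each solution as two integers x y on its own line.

127 24
32257 6096
8193151 1548360
2081028097 393277344

d=28: √d = [5; 3,2,3,10] (ℓ=4, even), read p_3/q_3
k=0  a_k=5  p_k/q_k = 5/1
…
k=2  a_k=2  p_k/q_k = 37/7
k=3  a_k=3  p_k/q_k = 127/24
fundamental: x₁=127, y₁=24  (since 16129 − 28·576 = 1)
(x_2, y_2) = (127·127 + 28·24·24, 127·24 + 24·127) = (32257, 6096)
(x_3, y_3) = (127·32257 + 28·24·6096, 127·6096 + 24·32257) = (8193151, 1548360)
(x_4, y_4) = (127·8193151 + 28·24·1548360, 127·1548360 + 24·8193151) = (2081028097, 393277344)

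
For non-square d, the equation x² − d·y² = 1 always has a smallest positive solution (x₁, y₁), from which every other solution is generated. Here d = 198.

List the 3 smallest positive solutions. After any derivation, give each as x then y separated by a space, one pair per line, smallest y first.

197 14
77617 5516
30580901 2173290

d=198: √d = [14; 14,28] (ℓ=2, even), read p_1/q_1
k=0  a_k=14  p_k/q_k = 14/1
k=1  a_k=14  p_k/q_k = 197/14
(x₁, y₁) = (197, 14);  197² − 198·14² = 1 ✓
n=2: (197,14)∘(197,14) = (197·197+198·14·14, 197·14+14·197) = (77617,5516)
n=3: (77617,5516)∘(197,14) = (197·77617+198·14·5516, 197·5516+14·77617) = (30580901,2173290)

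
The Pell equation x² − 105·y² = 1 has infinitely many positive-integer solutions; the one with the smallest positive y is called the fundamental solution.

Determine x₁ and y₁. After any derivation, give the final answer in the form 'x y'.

41 4

√105 → a₀=10, period (4,20); ℓ=2 even so k=1
i=0: a=10 ⇒ p=10, q=1
i=1: a=4 ⇒ p=41, q=4
fundamental: x₁=41, y₁=4  (since 1681 − 105·16 = 1)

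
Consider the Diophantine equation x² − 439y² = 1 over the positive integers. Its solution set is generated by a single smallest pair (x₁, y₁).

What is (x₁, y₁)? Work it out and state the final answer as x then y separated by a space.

√439 = [20; 1,19,1,40, …], period ℓ=4 (even) → k=3
step 0: (20, 1)  from 20·(1,0) + (0,1)
step 1: (21, 1)  from 1·(20,1) + (1,0)
step 2: (419, 20)  from 19·(21,1) + (20,1)
step 3: (440, 21)  from 1·(419,20) + (21,1)
(x₁, y₁) = (440, 21);  440² − 439·21² = 1 ✓

440 21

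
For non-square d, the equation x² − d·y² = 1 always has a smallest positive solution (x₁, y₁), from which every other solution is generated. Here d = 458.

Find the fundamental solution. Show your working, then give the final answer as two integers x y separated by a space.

22899 1070

[21; 2,2,42] for √458; ℓ=3 ⇒ convergent index 5
k=0  a_k=21  p_k/q_k = 21/1
k=1  a_k=2  p_k/q_k = 43/2
k=2  a_k=2  p_k/q_k = 107/5
k=3  a_k=42  p_k/q_k = 4537/212
k=4  a_k=2  p_k/q_k = 9181/429
k=5  a_k=2  p_k/q_k = 22899/1070
(x₁, y₁) = (22899, 1070);  22899² − 458·1070² = 1 ✓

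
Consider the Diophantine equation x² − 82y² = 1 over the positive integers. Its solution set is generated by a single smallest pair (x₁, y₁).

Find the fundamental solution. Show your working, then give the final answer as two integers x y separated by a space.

163 18

√82 = [9; 18, …], period ℓ=1 (odd) → k=1
k=0  a_k=9  p_k/q_k = 9/1
k=1  a_k=18  p_k/q_k = 163/18
→ (163, 18).  Check: 163²=26569, 82·18²=26568, difference 1.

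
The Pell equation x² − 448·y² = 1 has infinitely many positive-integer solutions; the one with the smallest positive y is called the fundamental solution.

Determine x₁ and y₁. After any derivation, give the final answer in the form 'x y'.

√448 = [21; 6,42, …], period ℓ=2 (even) → k=1
k=0  a_k=21  p_k/q_k = 21/1
k=1  a_k=6  p_k/q_k = 127/6
→ (127, 6).  Check: 127²=16129, 448·6²=16128, difference 1.

127 6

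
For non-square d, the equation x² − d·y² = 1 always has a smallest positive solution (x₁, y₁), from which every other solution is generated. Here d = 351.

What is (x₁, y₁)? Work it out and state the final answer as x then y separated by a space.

[18; 1,2,1,3,2,2,2,3,1,2,1,36] for √351; ℓ=12 ⇒ convergent index 11
step 0: (18, 1)  from 18·(1,0) + (0,1)
step 1: (19, 1)  from 1·(18,1) + (1,0)
…
step 4: (281, 15)  from 3·(75,4) + (56,3)
…
step 10: (45882, 2449)  from 2·(16543,883) + (12796,683)
step 11: (62425, 3332)  from 1·(45882,2449) + (16543,883)
fundamental: x₁=62425, y₁=3332  (since 3896880625 − 351·11102224 = 1)

62425 3332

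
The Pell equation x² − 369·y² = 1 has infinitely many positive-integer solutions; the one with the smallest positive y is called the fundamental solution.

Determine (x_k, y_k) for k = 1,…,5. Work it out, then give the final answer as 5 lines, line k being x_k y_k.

√369 → a₀=19, period (4,1,3,2,7,4,7,2,3,1,4,38); ℓ=12 even so k=11
a_0=19:  p_0=19·1+0=19,  q_0=19·0+1=1
a_1=4:  p_1=4·19+1=77,  q_1=4·1+0=4
a_2=1:  p_2=1·77+19=96,  q_2=1·4+1=5
a_3=3:  p_3=3·96+77=365,  q_3=3·5+4=19
a_4=2:  p_4=2·365+96=826,  q_4=2·19+5=43
a_5=7:  p_5=7·826+365=6147,  q_5=7·43+19=320
a_6=4:  p_6=4·6147+826=25414,  q_6=4·320+43=1323
a_7=7:  p_7=7·25414+6147=184045,  q_7=7·1323+320=9581
a_8=2:  p_8=2·184045+25414=393504,  q_8=2·9581+1323=20485
a_9=3:  p_9=3·393504+184045=1364557,  q_9=3·20485+9581=71036
a_10=1:  p_10=1·1364557+393504=1758061,  q_10=1·71036+20485=91521
a_11=4:  p_11=4·1758061+1364557=8396801,  q_11=4·91521+71036=437120
(x₁, y₁) = (8396801, 437120);  8396801² − 369·437120² = 1 ✓
(8396801+437120√369)^2 = 141012534067201 + 7340819306240√369
(8396801+437120√369)^3 = 2368108374136006451201 + 123278797782910239360√369
(8396801+437120√369)^4 = 39769069528107045198367948801 + 2070295065004669620717268480√369
(8396801+437120√369)^5 = 667865925565355162349028245713920001 + 34767711344252426473018978470025600√369

8396801 437120
141012534067201 7340819306240
2368108374136006451201 123278797782910239360
39769069528107045198367948801 2070295065004669620717268480
667865925565355162349028245713920001 34767711344252426473018978470025600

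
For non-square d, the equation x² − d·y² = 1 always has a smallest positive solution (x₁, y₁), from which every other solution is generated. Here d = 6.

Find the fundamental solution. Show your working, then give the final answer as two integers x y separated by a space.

5 2

√6 → a₀=2, period (2,4); ℓ=2 even so k=1
step 0: (2, 1)  from 2·(1,0) + (0,1)
step 1: (5, 2)  from 2·(2,1) + (1,0)
fundamental: x₁=5, y₁=2  (since 25 − 6·4 = 1)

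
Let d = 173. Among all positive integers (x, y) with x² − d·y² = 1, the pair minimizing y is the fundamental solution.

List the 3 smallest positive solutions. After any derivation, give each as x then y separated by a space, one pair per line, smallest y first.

√173 → a₀=13, period (6,1,1,6,26); ℓ=5 odd so k=9
a_0=13:  p_0=13·1+0=13,  q_0=13·0+1=1
a_1=6:  p_1=6·13+1=79,  q_1=6·1+0=6
a_2=1:  p_2=1·79+13=92,  q_2=1·6+1=7
…
a_4=6:  p_4=6·171+92=1118,  q_4=6·13+7=85
a_5=26:  p_5=26·1118+171=29239,  q_5=26·85+13=2223
…
a_7=1:  p_7=1·176552+29239=205791,  q_7=1·13423+2223=15646
a_8=1:  p_8=1·205791+176552=382343,  q_8=1·15646+13423=29069
a_9=6:  p_9=6·382343+205791=2499849,  q_9=6·29069+15646=190060
fundamental: x₁=2499849, y₁=190060  (since 6249245022801 − 173·36122803600 = 1)
(2499849+190060√173)^2 = 12498490045601 + 950242601880√173
(2499849+190060√173)^3 = 62488675684008728649 + 4750926036134042180√173

2499849 190060
12498490045601 950242601880
62488675684008728649 4750926036134042180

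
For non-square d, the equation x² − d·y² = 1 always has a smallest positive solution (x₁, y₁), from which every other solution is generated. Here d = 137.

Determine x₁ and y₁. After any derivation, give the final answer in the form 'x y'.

6083073 519712

d=137: √d = [11; 1,2,2,1,1,2,2,1,22] (ℓ=9, odd), read p_17/q_17
step 0: (11, 1)  from 11·(1,0) + (0,1)
step 1: (12, 1)  from 1·(11,1) + (1,0)
step 2: (35, 3)  from 2·(12,1) + (11,1)
step 3: (82, 7)  from 2·(35,3) + (12,1)
…
step 6: (515, 44)  from 2·(199,17) + (117,10)
…
step 8: (1744, 149)  from 1·(1229,105) + (515,44)
step 9: (39597, 3383)  from 22·(1744,149) + (1229,105)
step 10: (41341, 3532)  from 1·(39597,3383) + (1744,149)
step 11: (122279, 10447)  from 2·(41341,3532) + (39597,3383)
…
step 13: (408178, 34873)  from 1·(285899,24426) + (122279,10447)
…
step 15: (1796332, 153471)  from 2·(694077,59299) + (408178,34873)
step 16: (4286741, 366241)  from 2·(1796332,153471) + (694077,59299)
step 17: (6083073, 519712)  from 1·(4286741,366241) + (1796332,153471)
→ (6083073, 519712).  Check: 6083073²=37003777123329, 137·519712²=37003777123328, difference 1.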